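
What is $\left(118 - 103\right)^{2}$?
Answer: $225$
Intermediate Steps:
$\left(118 - 103\right)^{2} = 15^{2} = 225$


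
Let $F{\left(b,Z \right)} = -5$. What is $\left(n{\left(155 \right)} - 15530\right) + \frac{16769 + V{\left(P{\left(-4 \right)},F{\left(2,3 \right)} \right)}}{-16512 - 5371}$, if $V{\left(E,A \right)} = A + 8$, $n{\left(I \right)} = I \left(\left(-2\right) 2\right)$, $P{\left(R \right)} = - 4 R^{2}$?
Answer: $- \frac{353427222}{21883} \approx -16151.0$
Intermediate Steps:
$n{\left(I \right)} = - 4 I$ ($n{\left(I \right)} = I \left(-4\right) = - 4 I$)
$V{\left(E,A \right)} = 8 + A$
$\left(n{\left(155 \right)} - 15530\right) + \frac{16769 + V{\left(P{\left(-4 \right)},F{\left(2,3 \right)} \right)}}{-16512 - 5371} = \left(\left(-4\right) 155 - 15530\right) + \frac{16769 + \left(8 - 5\right)}{-16512 - 5371} = \left(-620 - 15530\right) + \frac{16769 + 3}{-21883} = -16150 + 16772 \left(- \frac{1}{21883}\right) = -16150 - \frac{16772}{21883} = - \frac{353427222}{21883}$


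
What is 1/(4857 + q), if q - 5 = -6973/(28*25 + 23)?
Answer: 723/3508253 ≈ 0.00020609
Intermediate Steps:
q = -3358/723 (q = 5 - 6973/(28*25 + 23) = 5 - 6973/(700 + 23) = 5 - 6973/723 = -3358/723 ≈ -4.6445)
1/(4857 + q) = 1/(4857 - 3358/723) = 1/(3508253/723) = 723/3508253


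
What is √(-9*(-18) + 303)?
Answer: √465 ≈ 21.564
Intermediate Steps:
√(-9*(-18) + 303) = √(162 + 303) = √465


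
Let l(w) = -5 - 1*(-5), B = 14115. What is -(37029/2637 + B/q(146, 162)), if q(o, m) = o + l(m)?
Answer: -14209163/128334 ≈ -110.72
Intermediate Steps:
l(w) = 0 (l(w) = -5 + 5 = 0)
q(o, m) = o (q(o, m) = o + 0 = o)
-(37029/2637 + B/q(146, 162)) = -(37029/2637 + 14115/146) = -(37029*(1/2637) + 14115*(1/146)) = -(12343/879 + 14115/146) = -1*14209163/128334 = -14209163/128334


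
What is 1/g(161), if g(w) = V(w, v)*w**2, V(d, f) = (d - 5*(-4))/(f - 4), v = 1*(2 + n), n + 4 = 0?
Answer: -6/4691701 ≈ -1.2789e-6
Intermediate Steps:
n = -4 (n = -4 + 0 = -4)
v = -2 (v = 1*(2 - 4) = 1*(-2) = -2)
V(d, f) = (20 + d)/(-4 + f) (V(d, f) = (d + 20)/(-4 + f) = (20 + d)/(-4 + f))
g(w) = w**2*(-10/3 - w/6) (g(w) = ((20 + w)/(-4 - 2))*w**2 = ((20 + w)/(-6))*w**2 = (-(20 + w)/6)*w**2 = (-10/3 - w/6)*w**2 = w**2*(-10/3 - w/6))
1/g(161) = 1/((1/6)*161**2*(-20 - 1*161)) = 1/((1/6)*25921*(-20 - 161)) = 1/((1/6)*25921*(-181)) = 1/(-4691701/6) = -6/4691701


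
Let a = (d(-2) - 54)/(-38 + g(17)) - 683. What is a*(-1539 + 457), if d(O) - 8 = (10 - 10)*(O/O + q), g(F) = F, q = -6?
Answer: 15469354/21 ≈ 7.3664e+5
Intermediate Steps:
d(O) = 8 (d(O) = 8 + (10 - 10)*(O/O - 6) = 8 + 0*(1 - 6) = 8 + 0*(-5) = 8 + 0 = 8)
a = -14297/21 (a = (8 - 54)/(-38 + 17) - 683 = -46/(-21) - 683 = -46*(-1/21) - 683 = 46/21 - 683 = -14297/21 ≈ -680.81)
a*(-1539 + 457) = -14297*(-1539 + 457)/21 = -14297/21*(-1082) = 15469354/21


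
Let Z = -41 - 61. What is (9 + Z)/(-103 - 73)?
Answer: 93/176 ≈ 0.52841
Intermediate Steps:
Z = -102
(9 + Z)/(-103 - 73) = (9 - 102)/(-103 - 73) = -93/(-176) = -93*(-1/176) = 93/176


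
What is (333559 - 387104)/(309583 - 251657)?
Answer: -53545/57926 ≈ -0.92437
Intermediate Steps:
(333559 - 387104)/(309583 - 251657) = -53545/57926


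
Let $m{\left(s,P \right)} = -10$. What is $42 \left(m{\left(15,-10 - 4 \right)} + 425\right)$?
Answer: $17430$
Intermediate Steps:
$42 \left(m{\left(15,-10 - 4 \right)} + 425\right) = 42 \left(-10 + 425\right) = 42 \cdot 415 = 17430$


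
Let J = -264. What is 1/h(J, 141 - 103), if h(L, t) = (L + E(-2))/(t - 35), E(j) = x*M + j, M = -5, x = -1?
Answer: -1/87 ≈ -0.011494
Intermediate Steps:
E(j) = 5 + j (E(j) = -1*(-5) + j = 5 + j)
h(L, t) = (3 + L)/(-35 + t) (h(L, t) = (L + (5 - 2))/(t - 35) = (L + 3)/(-35 + t) = (3 + L)/(-35 + t))
1/h(J, 141 - 103) = 1/((3 - 264)/(-35 + (141 - 103))) = 1/(-261/(-35 + 38)) = 1/(-261/3) = 1/((⅓)*(-261)) = 1/(-87) = -1/87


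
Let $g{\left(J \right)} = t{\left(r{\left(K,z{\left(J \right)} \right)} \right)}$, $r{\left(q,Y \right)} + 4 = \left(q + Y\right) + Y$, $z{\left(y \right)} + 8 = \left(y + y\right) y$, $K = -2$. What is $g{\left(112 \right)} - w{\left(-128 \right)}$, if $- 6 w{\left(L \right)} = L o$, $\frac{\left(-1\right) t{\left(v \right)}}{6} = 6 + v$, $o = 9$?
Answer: $-301152$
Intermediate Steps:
$z{\left(y \right)} = -8 + 2 y^{2}$ ($z{\left(y \right)} = -8 + \left(y + y\right) y = -8 + 2 y y = -8 + 2 y^{2}$)
$r{\left(q,Y \right)} = -4 + q + 2 Y$ ($r{\left(q,Y \right)} = -4 + \left(\left(q + Y\right) + Y\right) = -4 + \left(\left(Y + q\right) + Y\right) = -4 + \left(q + 2 Y\right) = -4 + q + 2 Y$)
$t{\left(v \right)} = -36 - 6 v$ ($t{\left(v \right)} = - 6 \left(6 + v\right) = -36 - 6 v$)
$g{\left(J \right)} = 96 - 24 J^{2}$ ($g{\left(J \right)} = -36 - 6 \left(-4 - 2 + 2 \left(-8 + 2 J^{2}\right)\right) = -36 - 6 \left(-4 - 2 + \left(-16 + 4 J^{2}\right)\right) = -36 - 6 \left(-22 + 4 J^{2}\right) = -36 - \left(-132 + 24 J^{2}\right) = 96 - 24 J^{2}$)
$w{\left(L \right)} = - \frac{3 L}{2}$ ($w{\left(L \right)} = - \frac{L 9}{6} = - \frac{9 L}{6} = - \frac{3 L}{2}$)
$g{\left(112 \right)} - w{\left(-128 \right)} = \left(96 - 24 \cdot 112^{2}\right) - \left(- \frac{3}{2}\right) \left(-128\right) = \left(96 - 301056\right) - 192 = -300960 - 192 = -301152$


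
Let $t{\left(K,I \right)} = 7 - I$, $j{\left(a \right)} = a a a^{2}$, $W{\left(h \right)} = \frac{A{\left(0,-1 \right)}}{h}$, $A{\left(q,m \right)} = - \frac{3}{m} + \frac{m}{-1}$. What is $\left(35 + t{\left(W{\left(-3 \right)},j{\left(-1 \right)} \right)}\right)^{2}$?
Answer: $1681$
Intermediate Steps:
$A{\left(q,m \right)} = - m - \frac{3}{m}$ ($A{\left(q,m \right)} = - \frac{3}{m} + m \left(-1\right) = - \frac{3}{m} - m = - m - \frac{3}{m}$)
$W{\left(h \right)} = \frac{4}{h}$ ($W{\left(h \right)} = \frac{\left(-1\right) \left(-1\right) - \frac{3}{-1}}{h} = \frac{1 - -3}{h} = \frac{1 + 3}{h} = \frac{4}{h}$)
$j{\left(a \right)} = a^{4}$ ($j{\left(a \right)} = a a^{3} = a^{4}$)
$\left(35 + t{\left(W{\left(-3 \right)},j{\left(-1 \right)} \right)}\right)^{2} = \left(35 + \left(7 - \left(-1\right)^{4}\right)\right)^{2} = \left(35 + \left(7 - 1\right)\right)^{2} = \left(35 + 6\right)^{2} = 41^{2} = 1681$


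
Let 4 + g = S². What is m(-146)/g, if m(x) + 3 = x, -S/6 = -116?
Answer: -149/484412 ≈ -0.00030759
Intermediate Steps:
S = 696 (S = -6*(-116) = 696)
m(x) = -3 + x
g = 484412 (g = -4 + 696² = -4 + 484416 = 484412)
m(-146)/g = (-3 - 146)/484412 = -149*1/484412 = -149/484412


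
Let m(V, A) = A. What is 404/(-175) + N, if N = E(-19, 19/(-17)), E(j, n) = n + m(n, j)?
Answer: -66718/2975 ≈ -22.426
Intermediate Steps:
E(j, n) = j + n (E(j, n) = n + j = j + n)
N = -342/17 (N = -19 + 19/(-17) = -19 + 19*(-1/17) = -19 - 19/17 = -342/17 ≈ -20.118)
404/(-175) + N = 404/(-175) - 342/17 = 404*(-1/175) - 342/17 = -404/175 - 342/17 = -66718/2975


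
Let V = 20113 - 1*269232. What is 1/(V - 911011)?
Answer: -1/1160130 ≈ -8.6197e-7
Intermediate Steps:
V = -249119 (V = 20113 - 269232 = -249119)
1/(V - 911011) = 1/(-249119 - 911011) = 1/(-1160130) = -1/1160130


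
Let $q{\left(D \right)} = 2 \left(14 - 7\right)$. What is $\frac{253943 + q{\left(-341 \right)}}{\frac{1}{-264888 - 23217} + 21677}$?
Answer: $\frac{73166281485}{6245252084} \approx 11.715$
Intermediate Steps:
$q{\left(D \right)} = 14$ ($q{\left(D \right)} = 2 \cdot 7 = 14$)
$\frac{253943 + q{\left(-341 \right)}}{\frac{1}{-264888 - 23217} + 21677} = \frac{253943 + 14}{\frac{1}{-264888 - 23217} + 21677} = \frac{253957}{\frac{1}{-288105} + 21677} = \frac{253957}{- \frac{1}{288105} + 21677} = \frac{253957}{\frac{6245252084}{288105}} = 253957 \cdot \frac{288105}{6245252084} = \frac{73166281485}{6245252084}$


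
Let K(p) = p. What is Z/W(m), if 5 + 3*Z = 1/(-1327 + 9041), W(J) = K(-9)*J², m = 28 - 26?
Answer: 38569/833112 ≈ 0.046295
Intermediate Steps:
m = 2
W(J) = -9*J²
Z = -38569/23142 (Z = -5/3 + 1/(3*(-1327 + 9041)) = -5/3 + (⅓)/7714 = -5/3 + (⅓)*(1/7714) = -5/3 + 1/23142 = -38569/23142 ≈ -1.6666)
Z/W(m) = -38569/(23142*((-9*2²))) = -38569/(23142*((-9*4))) = -38569/23142/(-36) = -38569/23142*(-1/36) = 38569/833112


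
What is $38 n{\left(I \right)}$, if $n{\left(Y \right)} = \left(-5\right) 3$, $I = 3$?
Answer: $-570$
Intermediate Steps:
$n{\left(Y \right)} = -15$
$38 n{\left(I \right)} = 38 \left(-15\right) = -570$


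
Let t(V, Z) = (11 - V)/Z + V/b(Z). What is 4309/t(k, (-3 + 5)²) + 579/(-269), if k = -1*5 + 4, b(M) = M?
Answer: 4630115/2959 ≈ 1564.8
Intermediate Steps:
k = -1 (k = -5 + 4 = -1)
t(V, Z) = V/Z + (11 - V)/Z (t(V, Z) = (11 - V)/Z + V/Z = V/Z + (11 - V)/Z)
4309/t(k, (-3 + 5)²) + 579/(-269) = 4309/((11/((-3 + 5)²))) + 579/(-269) = 4309/((11/(2²))) + 579*(-1/269) = 4309/((11/4)) - 579/269 = 4309/((11*(¼))) - 579/269 = 4309/(11/4) - 579/269 = 4309*(4/11) - 579/269 = 17236/11 - 579/269 = 4630115/2959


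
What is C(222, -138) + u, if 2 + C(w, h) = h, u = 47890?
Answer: 47750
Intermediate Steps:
C(w, h) = -2 + h
C(222, -138) + u = (-2 - 138) + 47890 = -140 + 47890 = 47750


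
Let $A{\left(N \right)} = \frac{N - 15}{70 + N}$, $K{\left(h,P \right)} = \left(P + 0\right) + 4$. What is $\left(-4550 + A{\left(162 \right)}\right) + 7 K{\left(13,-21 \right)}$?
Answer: $- \frac{1083061}{232} \approx -4668.4$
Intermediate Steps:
$K{\left(h,P \right)} = 4 + P$ ($K{\left(h,P \right)} = P + 4 = 4 + P$)
$A{\left(N \right)} = \frac{-15 + N}{70 + N}$
$\left(-4550 + A{\left(162 \right)}\right) + 7 K{\left(13,-21 \right)} = \left(-4550 + \frac{-15 + 162}{70 + 162}\right) + 7 \left(4 - 21\right) = \left(-4550 + \frac{1}{232} \cdot 147\right) + 7 \left(-17\right) = \left(-4550 + \frac{1}{232} \cdot 147\right) - 119 = \left(-4550 + \frac{147}{232}\right) - 119 = - \frac{1055453}{232} - 119 = - \frac{1083061}{232}$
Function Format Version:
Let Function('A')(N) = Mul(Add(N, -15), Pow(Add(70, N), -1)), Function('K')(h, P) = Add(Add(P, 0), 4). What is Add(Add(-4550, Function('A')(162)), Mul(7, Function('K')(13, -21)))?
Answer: Rational(-1083061, 232) ≈ -4668.4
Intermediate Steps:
Function('K')(h, P) = Add(4, P) (Function('K')(h, P) = Add(P, 4) = Add(4, P))
Function('A')(N) = Mul(Pow(Add(70, N), -1), Add(-15, N)) (Function('A')(N) = Mul(Add(-15, N), Pow(Add(70, N), -1)) = Mul(Pow(Add(70, N), -1), Add(-15, N)))
Add(Add(-4550, Function('A')(162)), Mul(7, Function('K')(13, -21))) = Add(Add(-4550, Mul(Pow(Add(70, 162), -1), Add(-15, 162))), Mul(7, Add(4, -21))) = Add(Add(-4550, Mul(Pow(232, -1), 147)), Mul(7, -17)) = Add(Add(-4550, Mul(Rational(1, 232), 147)), -119) = Add(Add(-4550, Rational(147, 232)), -119) = Add(Rational(-1055453, 232), -119) = Rational(-1083061, 232)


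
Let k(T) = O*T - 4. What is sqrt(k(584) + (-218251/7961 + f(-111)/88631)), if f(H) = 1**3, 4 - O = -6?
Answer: 4*sqrt(180741096217746064081)/705591391 ≈ 76.214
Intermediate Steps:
O = 10 (O = 4 - 1*(-6) = 4 + 6 = 10)
f(H) = 1
k(T) = -4 + 10*T (k(T) = 10*T - 4 = -4 + 10*T)
sqrt(k(584) + (-218251/7961 + f(-111)/88631)) = sqrt((-4 + 10*584) + (-218251/7961 + 1/88631)) = sqrt((-4 + 5840) + (-218251*1/7961 + 1*(1/88631))) = sqrt(5836 + (-218251/7961 + 1/88631)) = sqrt(5836 - 19343796420/705591391) = sqrt(4098487561456/705591391) = 4*sqrt(180741096217746064081)/705591391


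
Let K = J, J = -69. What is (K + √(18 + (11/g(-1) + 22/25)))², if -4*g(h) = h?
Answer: 120597/25 - 276*√393/5 ≈ 3729.6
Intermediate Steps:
g(h) = -h/4
K = -69
(K + √(18 + (11/g(-1) + 22/25)))² = (-69 + √(18 + (11/((-¼*(-1))) + 22/25)))² = (-69 + √(18 + (11/(¼) + 22*(1/25))))² = (-69 + √(18 + (11*4 + 22/25)))² = (-69 + √(18 + (44 + 22/25)))² = (-69 + √(18 + 1122/25))² = (-69 + √(1572/25))² = (-69 + 2*√393/5)²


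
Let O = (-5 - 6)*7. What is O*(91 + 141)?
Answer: -17864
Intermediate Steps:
O = -77 (O = -11*7 = -77)
O*(91 + 141) = -77*(91 + 141) = -77*232 = -17864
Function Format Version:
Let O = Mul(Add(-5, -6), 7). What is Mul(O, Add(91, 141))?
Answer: -17864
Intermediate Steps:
O = -77 (O = Mul(-11, 7) = -77)
Mul(O, Add(91, 141)) = Mul(-77, Add(91, 141)) = Mul(-77, 232) = -17864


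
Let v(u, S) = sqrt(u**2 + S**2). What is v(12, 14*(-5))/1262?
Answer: sqrt(1261)/631 ≈ 0.056277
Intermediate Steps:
v(u, S) = sqrt(S**2 + u**2)
v(12, 14*(-5))/1262 = sqrt((14*(-5))**2 + 12**2)/1262 = sqrt((-70)**2 + 144)*(1/1262) = sqrt(4900 + 144)*(1/1262) = sqrt(5044)*(1/1262) = (2*sqrt(1261))*(1/1262) = sqrt(1261)/631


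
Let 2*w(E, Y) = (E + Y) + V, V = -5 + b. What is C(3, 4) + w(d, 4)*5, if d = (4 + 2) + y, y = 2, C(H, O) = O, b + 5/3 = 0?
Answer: 52/3 ≈ 17.333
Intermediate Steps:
b = -5/3 (b = -5/3 + 0 = -5/3 ≈ -1.6667)
V = -20/3 (V = -5 - 5/3 = -20/3 ≈ -6.6667)
d = 8 (d = (4 + 2) + 2 = 6 + 2 = 8)
w(E, Y) = -10/3 + E/2 + Y/2 (w(E, Y) = ((E + Y) - 20/3)/2 = (-20/3 + E + Y)/2 = -10/3 + E/2 + Y/2)
C(3, 4) + w(d, 4)*5 = 4 + (-10/3 + (½)*8 + (½)*4)*5 = 4 + (-10/3 + 4 + 2)*5 = 4 + (8/3)*5 = 4 + 40/3 = 52/3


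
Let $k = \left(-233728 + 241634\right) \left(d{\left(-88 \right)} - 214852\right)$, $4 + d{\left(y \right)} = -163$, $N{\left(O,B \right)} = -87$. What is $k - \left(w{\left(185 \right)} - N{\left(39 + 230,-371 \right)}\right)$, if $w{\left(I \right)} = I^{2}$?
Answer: $-1699974526$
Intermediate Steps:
$d{\left(y \right)} = -167$ ($d{\left(y \right)} = -4 - 163 = -167$)
$k = -1699940214$ ($k = \left(-233728 + 241634\right) \left(-167 - 214852\right) = 7906 \left(-215019\right) = -1699940214$)
$k - \left(w{\left(185 \right)} - N{\left(39 + 230,-371 \right)}\right) = -1699940214 - \left(185^{2} - -87\right) = -1699940214 - \left(34225 + 87\right) = -1699940214 - 34312 = -1699974526$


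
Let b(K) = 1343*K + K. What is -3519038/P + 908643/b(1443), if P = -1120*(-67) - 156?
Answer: -563062610207/12102452544 ≈ -46.525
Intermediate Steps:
b(K) = 1344*K
P = 74884 (P = 75040 - 156 = 74884)
-3519038/P + 908643/b(1443) = -3519038/74884 + 908643/((1344*1443)) = -3519038*1/74884 + 908643/1939392 = -1759519/37442 + 908643*(1/1939392) = -1759519/37442 + 302881/646464 = -563062610207/12102452544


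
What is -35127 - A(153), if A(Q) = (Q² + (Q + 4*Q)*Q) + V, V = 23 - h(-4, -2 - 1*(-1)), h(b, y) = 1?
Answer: -175603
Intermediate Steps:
V = 22 (V = 23 - 1*1 = 23 - 1 = 22)
A(Q) = 22 + 6*Q² (A(Q) = (Q² + (Q + 4*Q)*Q) + 22 = (Q² + (5*Q)*Q) + 22 = (Q² + 5*Q²) + 22 = 6*Q² + 22 = 22 + 6*Q²)
-35127 - A(153) = -35127 - (22 + 6*153²) = -35127 - (22 + 6*23409) = -35127 - (22 + 140454) = -35127 - 1*140476 = -35127 - 140476 = -175603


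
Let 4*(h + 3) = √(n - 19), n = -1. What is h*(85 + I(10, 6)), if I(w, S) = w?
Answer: -285 + 95*I*√5/2 ≈ -285.0 + 106.21*I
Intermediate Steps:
h = -3 + I*√5/2 (h = -3 + √(-1 - 19)/4 = -3 + √(-20)/4 = -3 + (2*I*√5)/4 = -3 + I*√5/2 ≈ -3.0 + 1.118*I)
h*(85 + I(10, 6)) = (-3 + I*√5/2)*(85 + 10) = (-3 + I*√5/2)*95 = -285 + 95*I*√5/2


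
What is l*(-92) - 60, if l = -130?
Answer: 11900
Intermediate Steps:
l*(-92) - 60 = -130*(-92) - 60 = 11960 - 60 = 11900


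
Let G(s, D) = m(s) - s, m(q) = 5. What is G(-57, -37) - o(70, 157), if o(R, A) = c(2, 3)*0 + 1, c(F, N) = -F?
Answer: 61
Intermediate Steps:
o(R, A) = 1 (o(R, A) = -1*2*0 + 1 = -2*0 + 1 = 0 + 1 = 1)
G(s, D) = 5 - s
G(-57, -37) - o(70, 157) = (5 - 1*(-57)) - 1*1 = (5 + 57) - 1 = 62 - 1 = 61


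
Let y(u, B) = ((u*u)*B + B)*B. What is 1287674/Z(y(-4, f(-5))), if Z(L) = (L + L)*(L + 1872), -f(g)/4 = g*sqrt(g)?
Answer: 643837/1092352000 ≈ 0.00058940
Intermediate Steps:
f(g) = -4*g**(3/2) (f(g) = -4*g*sqrt(g) = -4*g**(3/2))
y(u, B) = B*(B + B*u**2) (y(u, B) = (u**2*B + B)*B = (B*u**2 + B)*B = (B + B*u**2)*B = B*(B + B*u**2))
Z(L) = 2*L*(1872 + L) (Z(L) = (2*L)*(1872 + L) = 2*L*(1872 + L))
1287674/Z(y(-4, f(-5))) = 1287674/((2*((-(-20)*I*sqrt(5))**2*(1 + (-4)**2))*(1872 + (-(-20)*I*sqrt(5))**2*(1 + (-4)**2)))) = 1287674/((2*((-(-20)*I*sqrt(5))**2*(1 + 16))*(1872 + (-(-20)*I*sqrt(5))**2*(1 + 16)))) = 1287674/((2*((20*I*sqrt(5))**2*17)*(1872 + (20*I*sqrt(5))**2*17))) = 1287674/((2*(-2000*17)*(1872 - 2000*17))) = 1287674/((2*(-34000)*(1872 - 34000))) = 1287674/((2*(-34000)*(-32128))) = 1287674/2184704000 = 1287674*(1/2184704000) = 643837/1092352000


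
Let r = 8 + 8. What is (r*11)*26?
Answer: 4576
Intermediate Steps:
r = 16
(r*11)*26 = (16*11)*26 = 176*26 = 4576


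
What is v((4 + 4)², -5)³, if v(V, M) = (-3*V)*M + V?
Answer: 1073741824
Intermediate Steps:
v(V, M) = V - 3*M*V (v(V, M) = -3*M*V + V = V - 3*M*V)
v((4 + 4)², -5)³ = ((4 + 4)²*(1 - 3*(-5)))³ = (8²*(1 + 15))³ = (64*16)³ = 1024³ = 1073741824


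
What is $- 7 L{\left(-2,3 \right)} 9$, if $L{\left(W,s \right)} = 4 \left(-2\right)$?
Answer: $504$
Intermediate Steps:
$L{\left(W,s \right)} = -8$
$- 7 L{\left(-2,3 \right)} 9 = \left(-7\right) \left(-8\right) 9 = 56 \cdot 9 = 504$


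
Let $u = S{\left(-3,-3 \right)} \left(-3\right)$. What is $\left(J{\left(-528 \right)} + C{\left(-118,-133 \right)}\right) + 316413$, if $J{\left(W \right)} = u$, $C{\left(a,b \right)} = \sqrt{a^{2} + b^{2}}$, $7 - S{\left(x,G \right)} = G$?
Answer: $316383 + \sqrt{31613} \approx 3.1656 \cdot 10^{5}$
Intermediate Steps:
$S{\left(x,G \right)} = 7 - G$
$u = -30$ ($u = \left(7 - -3\right) \left(-3\right) = \left(7 + 3\right) \left(-3\right) = 10 \left(-3\right) = -30$)
$J{\left(W \right)} = -30$
$\left(J{\left(-528 \right)} + C{\left(-118,-133 \right)}\right) + 316413 = \left(-30 + \sqrt{\left(-118\right)^{2} + \left(-133\right)^{2}}\right) + 316413 = \left(-30 + \sqrt{13924 + 17689}\right) + 316413 = \left(-30 + \sqrt{31613}\right) + 316413 = 316383 + \sqrt{31613}$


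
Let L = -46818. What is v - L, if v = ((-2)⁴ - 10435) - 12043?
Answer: 24356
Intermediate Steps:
v = -22462 (v = (16 - 10435) - 12043 = -10419 - 12043 = -22462)
v - L = -22462 - 1*(-46818) = -22462 + 46818 = 24356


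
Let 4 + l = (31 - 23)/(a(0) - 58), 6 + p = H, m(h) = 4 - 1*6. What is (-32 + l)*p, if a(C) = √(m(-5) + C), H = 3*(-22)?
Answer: 486560/187 + 32*I*√2/187 ≈ 2601.9 + 0.242*I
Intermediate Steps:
m(h) = -2 (m(h) = 4 - 6 = -2)
H = -66
a(C) = √(-2 + C)
p = -72 (p = -6 - 66 = -72)
l = -4 + 8/(-58 + I*√2) (l = -4 + (31 - 23)/(√(-2 + 0) - 58) = -4 + 8/(√(-2) - 58) = -4 + 8/(I*√2 - 58) = -4 + 8/(-58 + I*√2) ≈ -4.1378 - 0.0033612*I)
(-32 + l)*p = (-32 + (-6964/1683 - 4*I*√2/1683))*(-72) = (-60820/1683 - 4*I*√2/1683)*(-72) = 486560/187 + 32*I*√2/187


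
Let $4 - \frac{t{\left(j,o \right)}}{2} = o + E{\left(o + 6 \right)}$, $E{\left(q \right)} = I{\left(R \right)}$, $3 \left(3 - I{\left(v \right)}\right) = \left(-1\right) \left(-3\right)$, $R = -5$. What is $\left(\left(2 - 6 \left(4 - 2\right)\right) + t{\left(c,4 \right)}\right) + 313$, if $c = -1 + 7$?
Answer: $299$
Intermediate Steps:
$I{\left(v \right)} = 2$ ($I{\left(v \right)} = 3 - \frac{\left(-1\right) \left(-3\right)}{3} = 3 - 1 = 2$)
$E{\left(q \right)} = 2$
$c = 6$
$t{\left(j,o \right)} = 4 - 2 o$ ($t{\left(j,o \right)} = 8 - 2 \left(o + 2\right) = 8 - 2 \left(2 + o\right) = 8 - \left(4 + 2 o\right) = 4 - 2 o$)
$\left(\left(2 - 6 \left(4 - 2\right)\right) + t{\left(c,4 \right)}\right) + 313 = \left(\left(2 - 6 \left(4 - 2\right)\right) + \left(4 - 8\right)\right) + 313 = \left(\left(2 - 12\right) - 4\right) + 313 = \left(-10 - 4\right) + 313 = -14 + 313 = 299$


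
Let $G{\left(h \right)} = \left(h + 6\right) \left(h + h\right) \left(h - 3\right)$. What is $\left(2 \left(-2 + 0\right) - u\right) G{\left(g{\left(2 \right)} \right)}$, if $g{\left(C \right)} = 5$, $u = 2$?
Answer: $-1320$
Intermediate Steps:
$G{\left(h \right)} = 2 h \left(-3 + h\right) \left(6 + h\right)$ ($G{\left(h \right)} = \left(6 + h\right) 2 h \left(-3 + h\right) = 2 h \left(6 + h\right) \left(-3 + h\right) = 2 h \left(-3 + h\right) \left(6 + h\right)$)
$\left(2 \left(-2 + 0\right) - u\right) G{\left(g{\left(2 \right)} \right)} = \left(2 \left(-2 + 0\right) - 2\right) 2 \cdot 5 \left(-18 + 5^{2} + 3 \cdot 5\right) = \left(2 \left(-2\right) - 2\right) 2 \cdot 5 \left(-18 + 25 + 15\right) = \left(-4 - 2\right) 2 \cdot 5 \cdot 22 = \left(-6\right) 220 = -1320$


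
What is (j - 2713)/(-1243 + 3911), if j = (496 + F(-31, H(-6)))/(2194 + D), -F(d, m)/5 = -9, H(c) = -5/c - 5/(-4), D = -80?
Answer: -5734741/5640152 ≈ -1.0168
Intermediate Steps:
H(c) = 5/4 - 5/c (H(c) = -5/c - 5*(-¼) = -5/c + 5/4 = 5/4 - 5/c)
F(d, m) = 45 (F(d, m) = -5*(-9) = 45)
j = 541/2114 (j = (496 + 45)/(2194 - 80) = 541/2114 ≈ 0.25591)
(j - 2713)/(-1243 + 3911) = (541/2114 - 2713)/(-1243 + 3911) = -5734741/2114/2668 = -5734741/2114*1/2668 = -5734741/5640152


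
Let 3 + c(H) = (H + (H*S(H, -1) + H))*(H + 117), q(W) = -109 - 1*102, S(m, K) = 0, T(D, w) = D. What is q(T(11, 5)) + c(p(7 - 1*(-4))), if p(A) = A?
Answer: 2602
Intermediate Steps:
q(W) = -211 (q(W) = -109 - 102 = -211)
c(H) = -3 + 2*H*(117 + H) (c(H) = -3 + (H + (H*0 + H))*(H + 117) = -3 + (H + (0 + H))*(117 + H) = -3 + (H + H)*(117 + H) = -3 + (2*H)*(117 + H) = -3 + 2*H*(117 + H))
q(T(11, 5)) + c(p(7 - 1*(-4))) = -211 + (-3 + 2*(7 - 1*(-4))² + 234*(7 - 1*(-4))) = -211 + (-3 + 2*(7 + 4)² + 234*(7 + 4)) = -211 + (-3 + 2*11² + 234*11) = -211 + (-3 + 2*121 + 2574) = -211 + (-3 + 242 + 2574) = -211 + 2813 = 2602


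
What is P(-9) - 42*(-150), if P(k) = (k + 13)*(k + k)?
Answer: 6228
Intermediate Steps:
P(k) = 2*k*(13 + k) (P(k) = (13 + k)*(2*k) = 2*k*(13 + k))
P(-9) - 42*(-150) = 2*(-9)*(13 - 9) - 42*(-150) = 2*(-9)*4 + 6300 = -72 + 6300 = 6228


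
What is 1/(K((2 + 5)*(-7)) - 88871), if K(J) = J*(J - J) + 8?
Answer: -1/88863 ≈ -1.1253e-5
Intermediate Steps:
K(J) = 8 (K(J) = J*0 + 8 = 0 + 8 = 8)
1/(K((2 + 5)*(-7)) - 88871) = 1/(8 - 88871) = 1/(-88863) = -1/88863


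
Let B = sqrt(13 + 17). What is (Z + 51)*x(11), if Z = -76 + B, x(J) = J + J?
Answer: -550 + 22*sqrt(30) ≈ -429.50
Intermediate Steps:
x(J) = 2*J
B = sqrt(30) ≈ 5.4772
Z = -76 + sqrt(30) ≈ -70.523
(Z + 51)*x(11) = ((-76 + sqrt(30)) + 51)*(2*11) = (-25 + sqrt(30))*22 = -550 + 22*sqrt(30)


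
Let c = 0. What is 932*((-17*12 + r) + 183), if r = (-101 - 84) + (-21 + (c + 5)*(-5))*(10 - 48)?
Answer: 1437144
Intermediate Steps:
r = 1563 (r = (-101 - 84) + (-21 + (0 + 5)*(-5))*(10 - 48) = -185 + (-21 + 5*(-5))*(-38) = -185 + (-21 - 25)*(-38) = -185 - 46*(-38) = -185 + 1748 = 1563)
932*((-17*12 + r) + 183) = 932*((-17*12 + 1563) + 183) = 932*((-204 + 1563) + 183) = 932*(1359 + 183) = 932*1542 = 1437144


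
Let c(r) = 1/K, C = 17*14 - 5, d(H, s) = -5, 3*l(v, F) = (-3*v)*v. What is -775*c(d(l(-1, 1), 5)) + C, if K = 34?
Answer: 7147/34 ≈ 210.21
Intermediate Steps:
l(v, F) = -v**2 (l(v, F) = ((-3*v)*v)/3 = (-3*v**2)/3 = -v**2)
C = 233 (C = 238 - 5 = 233)
c(r) = 1/34
-775*c(d(l(-1, 1), 5)) + C = -775*1/34 + 233 = -775/34 + 233 = 7147/34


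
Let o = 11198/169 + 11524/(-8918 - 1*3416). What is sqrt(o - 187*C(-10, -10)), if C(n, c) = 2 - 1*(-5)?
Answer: I*sqrt(7993576712373)/80171 ≈ 35.266*I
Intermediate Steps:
C(n, c) = 7 (C(n, c) = 2 + 5 = 7)
o = 68084288/1042223 (o = 11198*(1/169) + 11524/(-8918 - 3416) = 11198/169 + 11524/(-12334) = 11198/169 + 11524*(-1/12334) = 11198/169 - 5762/6167 = 68084288/1042223 ≈ 65.326)
sqrt(o - 187*C(-10, -10)) = sqrt(68084288/1042223 - 187*7) = sqrt(68084288/1042223 - 1309) = sqrt(-1296185619/1042223) = I*sqrt(7993576712373)/80171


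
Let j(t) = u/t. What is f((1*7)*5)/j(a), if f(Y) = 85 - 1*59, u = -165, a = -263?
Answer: 6838/165 ≈ 41.442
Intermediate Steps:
f(Y) = 26 (f(Y) = 85 - 59 = 26)
j(t) = -165/t
f((1*7)*5)/j(a) = 26/((-165/(-263))) = 26/((-165*(-1/263))) = 26/(165/263) = 26*(263/165) = 6838/165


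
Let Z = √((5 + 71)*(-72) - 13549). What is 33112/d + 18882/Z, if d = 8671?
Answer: 33112/8671 - 18882*I*√19021/19021 ≈ 3.8187 - 136.91*I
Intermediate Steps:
Z = I*√19021 (Z = √(76*(-72) - 13549) = √(-5472 - 13549) = √(-19021) = I*√19021 ≈ 137.92*I)
33112/d + 18882/Z = 33112/8671 + 18882/((I*√19021)) = 33112*(1/8671) + 18882*(-I*√19021/19021) = 33112/8671 - 18882*I*√19021/19021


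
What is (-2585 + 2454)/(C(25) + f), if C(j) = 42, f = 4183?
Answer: -131/4225 ≈ -0.031006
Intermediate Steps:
(-2585 + 2454)/(C(25) + f) = (-2585 + 2454)/(42 + 4183) = -131/4225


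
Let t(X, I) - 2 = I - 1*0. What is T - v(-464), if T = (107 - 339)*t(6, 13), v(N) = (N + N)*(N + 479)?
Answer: 10440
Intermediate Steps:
t(X, I) = 2 + I (t(X, I) = 2 + (I - 1*0) = 2 + (I + 0) = 2 + I)
v(N) = 2*N*(479 + N) (v(N) = (2*N)*(479 + N) = 2*N*(479 + N))
T = -3480 (T = (107 - 339)*(2 + 13) = -232*15 = -3480)
T - v(-464) = -3480 - 2*(-464)*(479 - 464) = -3480 - 2*(-464)*15 = -3480 - 1*(-13920) = -3480 + 13920 = 10440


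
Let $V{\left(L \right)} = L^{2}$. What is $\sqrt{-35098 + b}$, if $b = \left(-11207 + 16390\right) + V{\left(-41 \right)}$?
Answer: $i \sqrt{28234} \approx 168.03 i$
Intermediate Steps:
$b = 6864$ ($b = \left(-11207 + 16390\right) + \left(-41\right)^{2} = 5183 + 1681 = 6864$)
$\sqrt{-35098 + b} = \sqrt{-35098 + 6864} = \sqrt{-28234} = i \sqrt{28234}$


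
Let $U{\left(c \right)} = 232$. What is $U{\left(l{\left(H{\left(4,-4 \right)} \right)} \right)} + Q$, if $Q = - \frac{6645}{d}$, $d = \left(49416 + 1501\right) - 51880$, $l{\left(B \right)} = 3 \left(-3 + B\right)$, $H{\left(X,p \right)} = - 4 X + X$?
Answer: $\frac{76687}{321} \approx 238.9$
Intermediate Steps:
$H{\left(X,p \right)} = - 3 X$
$l{\left(B \right)} = -9 + 3 B$
$d = -963$ ($d = 50917 - 51880 = -963$)
$Q = \frac{2215}{321}$ ($Q = - \frac{6645}{-963} = \left(-6645\right) \left(- \frac{1}{963}\right) = \frac{2215}{321} \approx 6.9003$)
$U{\left(l{\left(H{\left(4,-4 \right)} \right)} \right)} + Q = 232 + \frac{2215}{321} = \frac{76687}{321}$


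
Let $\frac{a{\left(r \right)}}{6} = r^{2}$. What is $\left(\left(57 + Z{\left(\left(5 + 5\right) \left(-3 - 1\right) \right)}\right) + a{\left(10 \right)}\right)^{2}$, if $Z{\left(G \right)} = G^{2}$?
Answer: $5094049$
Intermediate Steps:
$a{\left(r \right)} = 6 r^{2}$
$\left(\left(57 + Z{\left(\left(5 + 5\right) \left(-3 - 1\right) \right)}\right) + a{\left(10 \right)}\right)^{2} = \left(\left(57 + \left(\left(5 + 5\right) \left(-3 - 1\right)\right)^{2}\right) + 6 \cdot 10^{2}\right)^{2} = \left(\left(57 + \left(10 \left(-4\right)\right)^{2}\right) + 6 \cdot 100\right)^{2} = \left(\left(57 + \left(-40\right)^{2}\right) + 600\right)^{2} = \left(\left(57 + 1600\right) + 600\right)^{2} = \left(1657 + 600\right)^{2} = 2257^{2} = 5094049$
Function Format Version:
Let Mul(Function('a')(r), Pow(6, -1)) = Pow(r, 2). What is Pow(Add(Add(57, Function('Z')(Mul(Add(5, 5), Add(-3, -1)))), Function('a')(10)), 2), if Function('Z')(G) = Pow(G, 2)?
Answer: 5094049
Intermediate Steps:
Function('a')(r) = Mul(6, Pow(r, 2))
Pow(Add(Add(57, Function('Z')(Mul(Add(5, 5), Add(-3, -1)))), Function('a')(10)), 2) = Pow(Add(Add(57, Pow(Mul(Add(5, 5), Add(-3, -1)), 2)), Mul(6, Pow(10, 2))), 2) = Pow(Add(Add(57, Pow(Mul(10, -4), 2)), Mul(6, 100)), 2) = Pow(Add(Add(57, Pow(-40, 2)), 600), 2) = Pow(Add(Add(57, 1600), 600), 2) = Pow(Add(1657, 600), 2) = Pow(2257, 2) = 5094049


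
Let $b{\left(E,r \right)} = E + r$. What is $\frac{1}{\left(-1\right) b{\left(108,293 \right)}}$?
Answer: $- \frac{1}{401} \approx -0.0024938$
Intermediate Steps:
$\frac{1}{\left(-1\right) b{\left(108,293 \right)}} = \frac{1}{\left(-1\right) \left(108 + 293\right)} = \frac{1}{\left(-1\right) 401} = \frac{1}{-401} = - \frac{1}{401}$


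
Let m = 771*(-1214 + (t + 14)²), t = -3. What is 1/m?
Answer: -1/842703 ≈ -1.1867e-6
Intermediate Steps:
m = -842703 (m = 771*(-1214 + (-3 + 14)²) = 771*(-1214 + 11²) = 771*(-1214 + 121) = 771*(-1093) = -842703)
1/m = 1/(-842703) = -1/842703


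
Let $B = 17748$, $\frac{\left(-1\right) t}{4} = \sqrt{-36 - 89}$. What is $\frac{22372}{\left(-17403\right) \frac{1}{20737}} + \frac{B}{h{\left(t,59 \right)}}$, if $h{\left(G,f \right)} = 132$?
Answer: $- \frac{5077470767}{191433} \approx -26524.0$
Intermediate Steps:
$t = - 20 i \sqrt{5}$ ($t = - 4 \sqrt{-36 - 89} = - 4 \sqrt{-125} = - 4 \cdot 5 i \sqrt{5} = - 20 i \sqrt{5} \approx - 44.721 i$)
$\frac{22372}{\left(-17403\right) \frac{1}{20737}} + \frac{B}{h{\left(t,59 \right)}} = \frac{22372}{\left(-17403\right) \frac{1}{20737}} + \frac{17748}{132} = \frac{22372}{\left(-17403\right) \frac{1}{20737}} + 17748 \cdot \frac{1}{132} = \frac{22372}{- \frac{17403}{20737}} + \frac{1479}{11} = 22372 \left(- \frac{20737}{17403}\right) + \frac{1479}{11} = - \frac{463928164}{17403} + \frac{1479}{11} = - \frac{5077470767}{191433}$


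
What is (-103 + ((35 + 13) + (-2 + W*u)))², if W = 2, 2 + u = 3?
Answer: 3025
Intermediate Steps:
u = 1 (u = -2 + 3 = 1)
(-103 + ((35 + 13) + (-2 + W*u)))² = (-103 + ((35 + 13) + (-2 + 2*1)))² = (-103 + (48 + (-2 + 2)))² = (-103 + (48 + 0))² = (-103 + 48)² = (-55)² = 3025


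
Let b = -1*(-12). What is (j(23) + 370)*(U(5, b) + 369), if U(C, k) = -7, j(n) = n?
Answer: 142266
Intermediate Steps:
b = 12
(j(23) + 370)*(U(5, b) + 369) = (23 + 370)*(-7 + 369) = 393*362 = 142266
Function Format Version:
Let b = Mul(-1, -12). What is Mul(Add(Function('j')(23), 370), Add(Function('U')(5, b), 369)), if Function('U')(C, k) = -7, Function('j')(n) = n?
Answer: 142266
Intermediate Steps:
b = 12
Mul(Add(Function('j')(23), 370), Add(Function('U')(5, b), 369)) = Mul(Add(23, 370), Add(-7, 369)) = Mul(393, 362) = 142266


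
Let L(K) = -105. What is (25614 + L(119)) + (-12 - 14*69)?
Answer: 24531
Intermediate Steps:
(25614 + L(119)) + (-12 - 14*69) = (25614 - 105) + (-12 - 14*69) = 25509 + (-12 - 966) = 25509 - 978 = 24531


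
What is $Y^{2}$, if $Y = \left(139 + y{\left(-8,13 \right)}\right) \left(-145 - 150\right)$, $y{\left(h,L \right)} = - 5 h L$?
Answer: $37793304025$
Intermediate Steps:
$y{\left(h,L \right)} = - 5 L h$
$Y = -194405$ ($Y = \left(139 - 65 \left(-8\right)\right) \left(-145 - 150\right) = \left(139 + 520\right) \left(-295\right) = 659 \left(-295\right) = -194405$)
$Y^{2} = \left(-194405\right)^{2} = 37793304025$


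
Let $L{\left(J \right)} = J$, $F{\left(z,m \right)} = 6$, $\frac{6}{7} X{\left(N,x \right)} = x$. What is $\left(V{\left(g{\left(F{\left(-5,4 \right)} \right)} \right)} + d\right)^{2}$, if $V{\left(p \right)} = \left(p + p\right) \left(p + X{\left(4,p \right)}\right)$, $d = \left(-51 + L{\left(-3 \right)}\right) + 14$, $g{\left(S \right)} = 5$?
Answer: $\frac{42025}{9} \approx 4669.4$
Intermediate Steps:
$X{\left(N,x \right)} = \frac{7 x}{6}$
$d = -40$ ($d = \left(-51 - 3\right) + 14 = -54 + 14 = -40$)
$V{\left(p \right)} = \frac{13 p^{2}}{3}$ ($V{\left(p \right)} = \left(p + p\right) \left(p + \frac{7 p}{6}\right) = 2 p \frac{13 p}{6} = \frac{13 p^{2}}{3}$)
$\left(V{\left(g{\left(F{\left(-5,4 \right)} \right)} \right)} + d\right)^{2} = \left(\frac{13 \cdot 5^{2}}{3} - 40\right)^{2} = \left(\frac{13}{3} \cdot 25 - 40\right)^{2} = \left(\frac{325}{3} - 40\right)^{2} = \left(\frac{205}{3}\right)^{2} = \frac{42025}{9}$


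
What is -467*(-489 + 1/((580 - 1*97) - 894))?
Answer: 93857660/411 ≈ 2.2836e+5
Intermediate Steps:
-467*(-489 + 1/((580 - 1*97) - 894)) = -467*(-489 + 1/((580 - 97) - 894)) = -467*(-489 + 1/(483 - 894)) = -467*(-489 + 1/(-411)) = -467*(-489 - 1/411) = -467*(-200980/411) = 93857660/411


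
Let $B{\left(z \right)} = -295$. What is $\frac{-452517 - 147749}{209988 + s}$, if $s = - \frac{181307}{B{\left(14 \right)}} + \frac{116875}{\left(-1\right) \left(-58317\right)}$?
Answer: $- \frac{87514280805}{30704571748} \approx -2.8502$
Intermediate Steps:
$s = \frac{179792516}{291585}$ ($s = - \frac{181307}{-295} + \frac{116875}{\left(-1\right) \left(-58317\right)} = \left(-181307\right) \left(- \frac{1}{295}\right) + \frac{116875}{58317} = \frac{3073}{5} + 116875 \cdot \frac{1}{58317} = \frac{3073}{5} + \frac{116875}{58317} = \frac{179792516}{291585} \approx 616.6$)
$\frac{-452517 - 147749}{209988 + s} = \frac{-452517 - 147749}{209988 + \frac{179792516}{291585}} = - \frac{600266}{\frac{61409143496}{291585}} = \left(-600266\right) \frac{291585}{61409143496} = - \frac{87514280805}{30704571748}$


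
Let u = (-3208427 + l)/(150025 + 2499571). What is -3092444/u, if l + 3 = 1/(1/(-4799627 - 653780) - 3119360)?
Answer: 139384638626410170113833104/54579050817802415437 ≈ 2.5538e+6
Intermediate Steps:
l = -51033424431970/17011139659521 (l = -3 + 1/(1/(-4799627 - 653780) - 3119360) = -3 + 1/(1/(-5453407) - 3119360) = -3 + 1/(-1/5453407 - 3119360) = -3 + 1/(-17011139659521/5453407) = -3 - 5453407/17011139659521 = -51033424431970/17011139659521 ≈ -3.0000)
u = -54579050817802415437/45072647597308203516 (u = (-3208427 - 51033424431970/17011139659521)/(150025 + 2499571) = -54579050817802415437/17011139659521/2649596 = -54579050817802415437/17011139659521*1/2649596 = -54579050817802415437/45072647597308203516 ≈ -1.2109)
-3092444/u = -3092444/(-54579050817802415437/45072647597308203516) = -3092444*(-45072647597308203516/54579050817802415437) = 139384638626410170113833104/54579050817802415437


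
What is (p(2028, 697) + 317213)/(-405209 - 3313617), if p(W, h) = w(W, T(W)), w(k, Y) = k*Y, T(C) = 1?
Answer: -319241/3718826 ≈ -0.085845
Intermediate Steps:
w(k, Y) = Y*k
p(W, h) = W (p(W, h) = 1*W = W)
(p(2028, 697) + 317213)/(-405209 - 3313617) = (2028 + 317213)/(-405209 - 3313617) = 319241/(-3718826) = 319241*(-1/3718826) = -319241/3718826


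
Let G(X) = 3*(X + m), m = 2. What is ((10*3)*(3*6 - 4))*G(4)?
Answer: 7560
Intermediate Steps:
G(X) = 6 + 3*X (G(X) = 3*(X + 2) = 3*(2 + X) = 6 + 3*X)
((10*3)*(3*6 - 4))*G(4) = ((10*3)*(3*6 - 4))*(6 + 3*4) = (30*(18 - 4))*(6 + 12) = (30*14)*18 = 420*18 = 7560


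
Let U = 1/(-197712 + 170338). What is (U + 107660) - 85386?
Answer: 609728475/27374 ≈ 22274.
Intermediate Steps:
U = -1/27374 (U = 1/(-27374) = -1/27374 ≈ -3.6531e-5)
(U + 107660) - 85386 = (-1/27374 + 107660) - 85386 = 2947084839/27374 - 85386 = 609728475/27374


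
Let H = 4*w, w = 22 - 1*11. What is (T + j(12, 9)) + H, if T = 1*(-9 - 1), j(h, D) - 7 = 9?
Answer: 50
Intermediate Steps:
w = 11 (w = 22 - 11 = 11)
j(h, D) = 16 (j(h, D) = 7 + 9 = 16)
T = -10 (T = 1*(-10) = -10)
H = 44 (H = 4*11 = 44)
(T + j(12, 9)) + H = (-10 + 16) + 44 = 6 + 44 = 50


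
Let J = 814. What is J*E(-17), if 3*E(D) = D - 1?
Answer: -4884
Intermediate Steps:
E(D) = -⅓ + D/3 (E(D) = (D - 1)/3 = (-1 + D)/3 = -⅓ + D/3)
J*E(-17) = 814*(-⅓ + (⅓)*(-17)) = 814*(-⅓ - 17/3) = 814*(-6) = -4884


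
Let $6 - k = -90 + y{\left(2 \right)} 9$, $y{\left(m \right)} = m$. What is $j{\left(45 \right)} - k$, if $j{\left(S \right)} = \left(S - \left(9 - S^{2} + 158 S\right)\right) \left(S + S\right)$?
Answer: $-454488$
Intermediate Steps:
$j{\left(S \right)} = 2 S \left(-9 + S^{2} - 157 S\right)$ ($j{\left(S \right)} = \left(S - \left(9 - S^{2} + 158 S\right)\right) 2 S = \left(-9 + S^{2} - 157 S\right) 2 S = 2 S \left(-9 + S^{2} - 157 S\right)$)
$k = 78$ ($k = 6 - \left(-90 + 2 \cdot 9\right) = 6 - \left(-90 + 18\right) = 6 - -72 = 6 + 72 = 78$)
$j{\left(45 \right)} - k = 2 \cdot 45 \left(-9 + 45^{2} - 7065\right) - 78 = 2 \cdot 45 \left(-9 + 2025 - 7065\right) - 78 = 2 \cdot 45 \left(-5049\right) - 78 = -454410 - 78 = -454488$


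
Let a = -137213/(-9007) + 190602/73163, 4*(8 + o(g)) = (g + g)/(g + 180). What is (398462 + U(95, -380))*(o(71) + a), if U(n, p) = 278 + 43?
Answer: 1316650700715939743/330807528782 ≈ 3.9801e+6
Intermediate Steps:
U(n, p) = 321
o(g) = -8 + g/(2*(180 + g)) (o(g) = -8 + ((g + g)/(g + 180))/4 = -8 + ((2*g)/(180 + g))/4 = -8 + (2*g/(180 + g))/4 = -8 + g/(2*(180 + g)))
a = 11755666933/658979141 (a = -137213*(-1/9007) + 190602*(1/73163) = 137213/9007 + 190602/73163 = 11755666933/658979141 ≈ 17.839)
(398462 + U(95, -380))*(o(71) + a) = (398462 + 321)*(15*(-192 - 1*71)/(2*(180 + 71)) + 11755666933/658979141) = 398783*((15/2)*(-192 - 71)/251 + 11755666933/658979141) = 398783*((15/2)*(1/251)*(-263) + 11755666933/658979141) = 398783*(-3945/502 + 11755666933/658979141) = 398783*(3301672089121/330807528782) = 1316650700715939743/330807528782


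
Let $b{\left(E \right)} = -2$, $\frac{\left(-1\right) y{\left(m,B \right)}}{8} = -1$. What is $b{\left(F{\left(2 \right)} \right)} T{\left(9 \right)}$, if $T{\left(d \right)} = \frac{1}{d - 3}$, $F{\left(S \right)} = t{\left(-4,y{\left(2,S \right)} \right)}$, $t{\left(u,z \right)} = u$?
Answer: $- \frac{1}{3} \approx -0.33333$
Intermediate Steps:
$y{\left(m,B \right)} = 8$ ($y{\left(m,B \right)} = \left(-8\right) \left(-1\right) = 8$)
$F{\left(S \right)} = -4$
$T{\left(d \right)} = \frac{1}{-3 + d}$
$b{\left(F{\left(2 \right)} \right)} T{\left(9 \right)} = - \frac{2}{-3 + 9} = - \frac{2}{6} = \left(-2\right) \frac{1}{6} = - \frac{1}{3}$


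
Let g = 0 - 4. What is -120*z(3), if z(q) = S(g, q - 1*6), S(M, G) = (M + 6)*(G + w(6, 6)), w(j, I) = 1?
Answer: 480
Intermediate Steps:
g = -4
S(M, G) = (1 + G)*(6 + M) (S(M, G) = (M + 6)*(G + 1) = (6 + M)*(1 + G) = (1 + G)*(6 + M))
z(q) = -10 + 2*q (z(q) = 6 - 4 + 6*(q - 1*6) + (q - 1*6)*(-4) = 6 - 4 + 6*(q - 6) + (q - 6)*(-4) = 6 - 4 + 6*(-6 + q) + (-6 + q)*(-4) = 6 - 4 + (-36 + 6*q) + (24 - 4*q) = -10 + 2*q)
-120*z(3) = -120*(-10 + 2*3) = -120*(-10 + 6) = -120*(-4) = 480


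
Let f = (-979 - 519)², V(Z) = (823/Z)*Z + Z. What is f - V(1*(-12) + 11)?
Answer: 2243182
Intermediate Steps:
V(Z) = 823 + Z
f = 2244004 (f = (-1498)² = 2244004)
f - V(1*(-12) + 11) = 2244004 - (823 + (1*(-12) + 11)) = 2244004 - (823 + (-12 + 11)) = 2244004 - (823 - 1) = 2244004 - 1*822 = 2244004 - 822 = 2243182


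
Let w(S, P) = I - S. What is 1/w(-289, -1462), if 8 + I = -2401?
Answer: -1/2120 ≈ -0.00047170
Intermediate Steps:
I = -2409 (I = -8 - 2401 = -2409)
w(S, P) = -2409 - S
1/w(-289, -1462) = 1/(-2409 - 1*(-289)) = 1/(-2409 + 289) = 1/(-2120) = -1/2120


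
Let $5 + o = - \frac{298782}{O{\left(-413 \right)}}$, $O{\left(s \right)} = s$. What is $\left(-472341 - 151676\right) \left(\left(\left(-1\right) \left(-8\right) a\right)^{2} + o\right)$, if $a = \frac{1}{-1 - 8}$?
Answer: $- \frac{15014166644653}{33453} \approx -4.4881 \cdot 10^{8}$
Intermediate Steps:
$a = - \frac{1}{9}$ ($a = \frac{1}{-9} = - \frac{1}{9} \approx -0.11111$)
$o = \frac{296717}{413}$ ($o = -5 - \frac{298782}{-413} = -5 - - \frac{298782}{413} = -5 + \frac{298782}{413} = \frac{296717}{413} \approx 718.44$)
$\left(-472341 - 151676\right) \left(\left(\left(-1\right) \left(-8\right) a\right)^{2} + o\right) = \left(-472341 - 151676\right) \left(\left(\left(-1\right) \left(-8\right) \left(- \frac{1}{9}\right)\right)^{2} + \frac{296717}{413}\right) = - 624017 \left(\left(8 \left(- \frac{1}{9}\right)\right)^{2} + \frac{296717}{413}\right) = - 624017 \left(\left(- \frac{8}{9}\right)^{2} + \frac{296717}{413}\right) = - 624017 \left(\frac{64}{81} + \frac{296717}{413}\right) = \left(-624017\right) \frac{24060509}{33453} = - \frac{15014166644653}{33453}$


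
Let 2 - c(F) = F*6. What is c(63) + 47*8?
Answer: 0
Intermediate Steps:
c(F) = 2 - 6*F (c(F) = 2 - F*6 = 2 - 6*F)
c(63) + 47*8 = (2 - 6*63) + 47*8 = (2 - 378) + 376 = -376 + 376 = 0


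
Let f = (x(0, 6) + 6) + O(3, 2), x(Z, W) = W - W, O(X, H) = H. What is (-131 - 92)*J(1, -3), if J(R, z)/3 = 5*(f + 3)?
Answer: -36795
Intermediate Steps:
x(Z, W) = 0
f = 8 (f = (0 + 6) + 2 = 6 + 2 = 8)
J(R, z) = 165 (J(R, z) = 3*(5*(8 + 3)) = 3*(5*11) = 3*55 = 165)
(-131 - 92)*J(1, -3) = (-131 - 92)*165 = -223*165 = -36795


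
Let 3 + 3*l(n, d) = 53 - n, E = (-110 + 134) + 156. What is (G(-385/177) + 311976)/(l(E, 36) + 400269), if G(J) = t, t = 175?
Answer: 936453/1200677 ≈ 0.77994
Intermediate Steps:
G(J) = 175
E = 180 (E = 24 + 156 = 180)
l(n, d) = 50/3 - n/3 (l(n, d) = -1 + (53 - n)/3 = -1 + (53/3 - n/3) = 50/3 - n/3)
(G(-385/177) + 311976)/(l(E, 36) + 400269) = (175 + 311976)/((50/3 - ⅓*180) + 400269) = 312151/((50/3 - 60) + 400269) = 312151/(-130/3 + 400269) = 312151/(1200677/3) = 312151*(3/1200677) = 936453/1200677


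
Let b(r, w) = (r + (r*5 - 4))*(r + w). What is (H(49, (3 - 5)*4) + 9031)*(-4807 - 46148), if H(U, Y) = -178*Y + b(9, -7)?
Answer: -537830025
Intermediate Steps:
b(r, w) = (-4 + 6*r)*(r + w) (b(r, w) = (r + (5*r - 4))*(r + w) = (r + (-4 + 5*r))*(r + w) = (-4 + 6*r)*(r + w))
H(U, Y) = 100 - 178*Y (H(U, Y) = -178*Y + (-4*9 - 4*(-7) + 6*9**2 + 6*9*(-7)) = -178*Y + (-36 + 28 + 6*81 - 378) = -178*Y + (-36 + 28 + 486 - 378) = -178*Y + 100 = 100 - 178*Y)
(H(49, (3 - 5)*4) + 9031)*(-4807 - 46148) = ((100 - 178*(3 - 5)*4) + 9031)*(-4807 - 46148) = ((100 - (-356)*4) + 9031)*(-50955) = ((100 - 178*(-8)) + 9031)*(-50955) = ((100 + 1424) + 9031)*(-50955) = (1524 + 9031)*(-50955) = 10555*(-50955) = -537830025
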